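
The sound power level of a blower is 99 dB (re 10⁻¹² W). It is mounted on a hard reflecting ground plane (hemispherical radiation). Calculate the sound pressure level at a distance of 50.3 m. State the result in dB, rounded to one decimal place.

The power spreads over a hemisphere of area 2π·r², so L_p = L_w − 10·log₁₀(2π·r²).
2π·r² = 1.59e+04 m², 10·log₁₀ of that is 42.013 dB.
L_p = 99 − 42.013 = 56.99 dB.

57.0 dB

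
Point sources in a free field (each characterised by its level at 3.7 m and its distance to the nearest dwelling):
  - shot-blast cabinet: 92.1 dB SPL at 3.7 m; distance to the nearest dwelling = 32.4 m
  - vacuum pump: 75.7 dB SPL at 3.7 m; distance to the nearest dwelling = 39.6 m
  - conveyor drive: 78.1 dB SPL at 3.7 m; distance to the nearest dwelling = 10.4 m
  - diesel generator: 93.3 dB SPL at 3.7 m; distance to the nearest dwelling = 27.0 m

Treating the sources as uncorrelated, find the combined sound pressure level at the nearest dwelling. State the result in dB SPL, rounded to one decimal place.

Propagate each source to the receiver with L = L_ref − 20·log₁₀(r/r_ref), then add intensities.
shot-blast cabinet: 92.1 − 20·log₁₀(32.4/3.7) = 92.1 − 18.85 = 73.25 dB SPL.
vacuum pump: 75.7 − 20·log₁₀(39.6/3.7) = 75.7 − 20.59 = 55.11 dB SPL.
conveyor drive: 78.1 − 20·log₁₀(10.4/3.7) = 78.1 − 8.98 = 69.12 dB SPL.
diesel generator: 93.3 − 20·log₁₀(27.0/3.7) = 93.3 − 17.26 = 76.04 dB SPL.
Σ 10^(L/10) = 6.980e+07 → L_total = 10·log₁₀(6.980e+07) = 78.44 dB SPL.

78.4 dB SPL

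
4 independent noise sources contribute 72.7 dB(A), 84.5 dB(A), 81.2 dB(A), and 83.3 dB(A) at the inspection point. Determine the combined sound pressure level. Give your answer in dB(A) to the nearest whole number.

88 dB(A)

Incoherent sources combine by intensity addition: L_total = 10·log₁₀(Σ 10^(L_i/10)).
Σ 10^(L/10) = 10^(72.7/10) + 10^(84.5/10) + 10^(81.2/10) + 10^(83.3/10) = 6.461e+08.
L_total = 10·log₁₀(6.461e+08) = 88.10 dB(A).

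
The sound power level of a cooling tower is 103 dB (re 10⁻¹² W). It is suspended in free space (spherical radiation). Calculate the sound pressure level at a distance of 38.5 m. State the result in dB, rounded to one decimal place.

The power spreads over a sphere of area 4π·r², so L_p = L_w − 10·log₁₀(4π·r²).
4π·r² = 1.863e+04 m², 10·log₁₀ of that is 42.701 dB.
L_p = 103 − 42.701 = 60.30 dB.

60.3 dB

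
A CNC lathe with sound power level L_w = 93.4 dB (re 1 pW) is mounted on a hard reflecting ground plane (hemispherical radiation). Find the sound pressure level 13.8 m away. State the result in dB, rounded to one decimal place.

62.6 dB

Free-field hemispherical radiation: L_p = L_w − 10·log₁₀(2π·r²), r = 13.8 m.
2π·r² = 1197 m², 10·log₁₀ of that is 30.779 dB.
L_p = 93.4 − 30.779 = 62.62 dB.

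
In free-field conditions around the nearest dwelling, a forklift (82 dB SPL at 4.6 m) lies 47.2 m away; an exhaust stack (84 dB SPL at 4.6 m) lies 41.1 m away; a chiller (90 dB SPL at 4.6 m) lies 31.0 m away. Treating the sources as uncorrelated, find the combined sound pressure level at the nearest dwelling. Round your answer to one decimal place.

74.3 dB SPL

Propagate each source to the receiver with L = L_ref − 20·log₁₀(r/r_ref), then add intensities.
forklift: 82 − 20·log₁₀(47.2/4.6) = 82 − 20.22 = 61.78 dB SPL.
exhaust stack: 84 − 20·log₁₀(41.1/4.6) = 84 − 19.02 = 64.98 dB SPL.
chiller: 90 − 20·log₁₀(31.0/4.6) = 90 − 16.57 = 73.43 dB SPL.
Σ 10^(L/10) = 2.667e+07 → L_total = 10·log₁₀(2.667e+07) = 74.26 dB SPL.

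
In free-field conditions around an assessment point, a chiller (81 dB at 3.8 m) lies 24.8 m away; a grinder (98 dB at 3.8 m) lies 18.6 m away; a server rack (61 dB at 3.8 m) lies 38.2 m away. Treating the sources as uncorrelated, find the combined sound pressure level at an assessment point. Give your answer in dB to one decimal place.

First find each source's level at the receiver (point-source: −20·log₁₀(r/r_ref)), then combine on an intensity basis.
chiller: 81 − 20·log₁₀(24.8/3.8) = 81 − 16.29 = 64.71 dB.
grinder: 98 − 20·log₁₀(18.6/3.8) = 98 − 13.79 = 84.21 dB.
server rack: 61 − 20·log₁₀(38.2/3.8) = 61 − 20.05 = 40.95 dB.
Σ 10^(L/10) = 2.663e+08 → L_total = 10·log₁₀(2.663e+08) = 84.25 dB.

84.3 dB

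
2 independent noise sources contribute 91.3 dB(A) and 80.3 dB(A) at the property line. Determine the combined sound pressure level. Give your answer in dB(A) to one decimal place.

Incoherent sources combine by intensity addition: L_total = 10·log₁₀(Σ 10^(L_i/10)).
Σ 10^(L/10) = 10^(91.3/10) + 10^(80.3/10) = 1.456e+09.
L_total = 10·log₁₀(1.456e+09) = 91.63 dB(A).

91.6 dB(A)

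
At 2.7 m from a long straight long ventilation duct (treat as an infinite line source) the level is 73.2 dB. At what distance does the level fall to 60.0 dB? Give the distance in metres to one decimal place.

For a line source L₁ − L₂ = 10·log₁₀(r₂/r₁), so r₂ = r₁·10^((L₁−L₂)/10).
r₂ = 2.7·10^((73.2−60.0)/10) = 2.7·10^(13.2/10) = 56.41 m.

56.4 m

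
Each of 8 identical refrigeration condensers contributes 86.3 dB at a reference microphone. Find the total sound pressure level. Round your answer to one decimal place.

L_total = L₁ + 10·log₁₀ N for N identical incoherent sources.
L_total = 86.3 + 10·log₁₀(8) = 86.3 + 9.031 = 95.33 dB.

95.3 dB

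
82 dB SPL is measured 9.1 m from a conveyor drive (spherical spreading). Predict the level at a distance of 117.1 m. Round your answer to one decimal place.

Point-source attenuation: ΔL = 20·log₁₀(r₂/r₁) = 20·log₁₀(117.1/9.1) = 22.190 dB.
L₂ = 82 − 20·log₁₀(117.1/9.1) = 82 − 22.190 = 59.81 dB SPL.

59.8 dB SPL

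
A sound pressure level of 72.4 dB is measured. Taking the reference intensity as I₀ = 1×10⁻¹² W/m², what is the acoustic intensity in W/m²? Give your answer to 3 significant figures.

I/I₀ = 10^(72.4/10) = 1.738e+07, so I = 1.738e+07 × 10⁻¹² W/m².

1.74e-05 W/m²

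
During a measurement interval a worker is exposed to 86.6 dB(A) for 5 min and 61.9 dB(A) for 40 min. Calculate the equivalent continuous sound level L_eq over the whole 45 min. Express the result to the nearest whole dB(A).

77 dB(A)

L_eq = 10·log₁₀[(1/T)·Σ tᵢ·10^(Lᵢ/10)] with T = 45 min.
Σ tᵢ·10^(Lᵢ/10) = 5·10^(86.6/10) + 40·10^(61.9/10) = 2.347e+09.
L_eq = 10·log₁₀(2.347e+09/45) = 77.17 dB(A).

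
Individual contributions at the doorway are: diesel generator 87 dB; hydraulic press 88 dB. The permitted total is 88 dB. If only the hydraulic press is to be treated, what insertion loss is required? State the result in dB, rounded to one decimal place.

6.9 dB

The untreated sources together contribute 10^(87/10) = 5.012e+08, i.e. 87.00 dB.
The limit corresponds to 10^(88/10) = 6.310e+08; subtracting the fixed part leaves 1.298e+08 for the hydraulic press, i.e. 81.13 dB.
So the hydraulic press must be reduced from 88 to 81.13 dB: IL = 6.87 dB.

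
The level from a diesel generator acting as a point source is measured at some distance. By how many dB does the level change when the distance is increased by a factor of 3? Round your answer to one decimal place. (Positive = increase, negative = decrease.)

A point source loses 6 dB per doubling of distance; generally ΔL = −20·log₁₀(r₂/r₁).
ΔL = −20·log₁₀(3) = -9.54 dB.

-9.5 dB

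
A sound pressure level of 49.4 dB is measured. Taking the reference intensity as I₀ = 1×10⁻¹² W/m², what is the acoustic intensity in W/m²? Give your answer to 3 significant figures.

I/I₀ = 10^(49.4/10) = 8.71e+04, so I = 8.71e+04 × 10⁻¹² W/m².

8.71e-08 W/m²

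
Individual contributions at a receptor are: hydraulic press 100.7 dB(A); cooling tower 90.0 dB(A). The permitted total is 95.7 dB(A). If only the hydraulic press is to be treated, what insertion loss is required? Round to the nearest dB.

6 dB

Everything except the hydraulic press sums to 10^(90.0/10) = 1.000e+09 in linear terms, 90.00 dB(A).
To meet 95.7 dB(A) overall, the treated hydraulic press may contribute at most 10^(95.7/10) − 1.000e+09 = 2.715e+09, i.e. 94.34 dB(A).
Required insertion loss = 100.7 − 94.34 = 6.36 dB.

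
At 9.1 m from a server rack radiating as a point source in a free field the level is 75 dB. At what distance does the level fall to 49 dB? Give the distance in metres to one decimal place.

For a point source L₁ − L₂ = 20·log₁₀(r₂/r₁), so r₂ = r₁·10^((L₁−L₂)/20).
r₂ = 9.1·10^((75−49)/20) = 9.1·10^(26.0/20) = 181.57 m.

181.6 m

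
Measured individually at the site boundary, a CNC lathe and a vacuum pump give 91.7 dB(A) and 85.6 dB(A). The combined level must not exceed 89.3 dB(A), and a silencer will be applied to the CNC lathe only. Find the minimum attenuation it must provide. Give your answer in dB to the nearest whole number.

5 dB

The untreated sources together contribute 10^(85.6/10) = 3.631e+08, i.e. 85.60 dB(A).
To meet 89.3 dB(A) overall, the treated CNC lathe may contribute at most 10^(89.3/10) − 3.631e+08 = 4.881e+08, i.e. 86.88 dB(A).
Required insertion loss = 91.7 − 86.88 = 4.82 dB.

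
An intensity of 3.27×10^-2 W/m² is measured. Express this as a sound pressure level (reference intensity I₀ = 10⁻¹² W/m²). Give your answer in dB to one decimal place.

Dividing by I₀ shifts the exponent by 12: I/I₀ = 3.27×10^10.
L = 10·(0.5145 + 10) = 105.15 dB.

105.1 dB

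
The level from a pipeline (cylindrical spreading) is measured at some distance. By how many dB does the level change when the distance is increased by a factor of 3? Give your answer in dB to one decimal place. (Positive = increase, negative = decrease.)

-4.8 dB

A line source loses 3 dB per doubling of distance; generally ΔL = −10·log₁₀(r₂/r₁).
ΔL = −10·log₁₀(3) = -4.77 dB.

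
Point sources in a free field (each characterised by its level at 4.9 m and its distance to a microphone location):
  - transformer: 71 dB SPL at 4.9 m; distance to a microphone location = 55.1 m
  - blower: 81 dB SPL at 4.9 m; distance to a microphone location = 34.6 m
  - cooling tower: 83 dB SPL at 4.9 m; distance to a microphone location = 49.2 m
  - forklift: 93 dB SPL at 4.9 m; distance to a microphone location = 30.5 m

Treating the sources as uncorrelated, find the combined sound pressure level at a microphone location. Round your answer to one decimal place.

77.5 dB SPL

Apply inverse-square spreading to bring every level to the receiver, then sum 10^(L/10).
transformer: 71 − 20·log₁₀(55.1/4.9) = 71 − 21.02 = 49.98 dB SPL.
blower: 81 − 20·log₁₀(34.6/4.9) = 81 − 16.98 = 64.02 dB SPL.
cooling tower: 83 − 20·log₁₀(49.2/4.9) = 83 − 20.04 = 62.96 dB SPL.
forklift: 93 − 20·log₁₀(30.5/4.9) = 93 − 15.88 = 77.12 dB SPL.
Σ 10^(L/10) = 5.610e+07 → L_total = 10·log₁₀(5.610e+07) = 77.49 dB SPL.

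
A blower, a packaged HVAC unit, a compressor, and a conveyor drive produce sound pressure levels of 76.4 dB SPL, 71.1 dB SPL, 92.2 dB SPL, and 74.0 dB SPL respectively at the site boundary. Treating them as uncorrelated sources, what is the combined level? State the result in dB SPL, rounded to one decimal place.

92.4 dB SPL

Incoherent sources combine by intensity addition: L_total = 10·log₁₀(Σ 10^(L_i/10)).
Σ 10^(L/10) = 10^(76.4/10) + 10^(71.1/10) + 10^(92.2/10) + 10^(74.0/10) = 1.741e+09.
L_total = 10·log₁₀(1.741e+09) = 92.41 dB SPL.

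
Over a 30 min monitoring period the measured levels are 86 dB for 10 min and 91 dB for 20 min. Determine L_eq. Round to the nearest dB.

90 dB

The energy average is taken in the linear domain: L_eq = 10·log₁₀[(Σ tᵢ·10^(Lᵢ/10))/T], T = 30 min.
Σ tᵢ·10^(Lᵢ/10) = 10·10^(86/10) + 20·10^(91/10) = 2.916e+10.
L_eq = 10·log₁₀(2.916e+10/30) = 89.88 dB.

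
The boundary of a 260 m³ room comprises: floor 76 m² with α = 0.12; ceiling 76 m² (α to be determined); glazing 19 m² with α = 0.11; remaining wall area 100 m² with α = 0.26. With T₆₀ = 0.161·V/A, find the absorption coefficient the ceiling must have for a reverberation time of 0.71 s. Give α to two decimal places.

0.29

Required total absorption A = 0.161·260/0.71 = 58.96 m².
Absorption from the other surfaces = 76·0.12 + 19·0.11 + 100·0.26 = 37.21 m², so the ceiling must supply 21.75 m² over 76 m².
α = 21.75/76 = 0.286.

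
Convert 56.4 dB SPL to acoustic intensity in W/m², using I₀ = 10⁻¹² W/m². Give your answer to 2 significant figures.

L = 10·log₁₀(I/I₀) ⇒ I = I₀·10^(L/10) = 10⁻¹² × 10^5.64.

4.4e-07 W/m²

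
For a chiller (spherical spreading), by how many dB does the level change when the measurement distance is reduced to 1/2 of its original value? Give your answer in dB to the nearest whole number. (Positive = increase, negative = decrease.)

A point source loses 6 dB per doubling of distance; generally ΔL = −20·log₁₀(r₂/r₁).
ΔL = −20·log₁₀(0.5) = +6.02 dB.

+6 dB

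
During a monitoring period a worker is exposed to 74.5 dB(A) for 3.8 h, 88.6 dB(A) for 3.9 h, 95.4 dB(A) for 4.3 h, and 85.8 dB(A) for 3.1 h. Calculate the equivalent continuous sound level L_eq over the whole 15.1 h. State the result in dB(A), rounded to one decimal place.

Weight each interval's intensity by its duration and average over T = 15.1 h:
Σ tᵢ·10^(Lᵢ/10) = 3.8·10^(74.5/10) + 3.9·10^(88.6/10) + 4.3·10^(95.4/10) + 3.1·10^(85.8/10) = 1.902e+10.
L_eq = 10·log₁₀(1.902e+10/15.1) = 91.00 dB(A).

91.0 dB(A)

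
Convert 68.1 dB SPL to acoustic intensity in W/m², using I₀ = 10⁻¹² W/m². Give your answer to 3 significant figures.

L = 10·log₁₀(I/I₀) ⇒ I = I₀·10^(L/10) = 10⁻¹² × 10^6.81.

6.46e-06 W/m²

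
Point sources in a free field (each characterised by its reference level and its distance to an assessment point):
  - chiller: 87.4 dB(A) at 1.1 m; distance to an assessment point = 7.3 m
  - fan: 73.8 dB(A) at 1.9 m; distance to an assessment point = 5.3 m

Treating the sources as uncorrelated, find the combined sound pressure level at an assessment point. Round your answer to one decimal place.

First find each source's level at the receiver (point-source: −20·log₁₀(r/r_ref)), then combine on an intensity basis.
chiller: 87.4 − 20·log₁₀(7.3/1.1) = 87.4 − 16.44 = 70.96 dB(A).
fan: 73.8 − 20·log₁₀(5.3/1.9) = 73.8 − 8.91 = 64.89 dB(A).
Σ 10^(L/10) = 1.556e+07 → L_total = 10·log₁₀(1.556e+07) = 71.92 dB(A).

71.9 dB(A)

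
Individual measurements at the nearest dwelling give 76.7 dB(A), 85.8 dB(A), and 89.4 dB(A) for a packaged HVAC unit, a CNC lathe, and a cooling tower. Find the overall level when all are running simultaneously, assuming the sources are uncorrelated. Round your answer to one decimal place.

For uncorrelated sources the intensities add, so convert each level to linear form, sum, and take 10·log₁₀ of the total.
Σ 10^(L/10) = 10^(76.7/10) + 10^(85.8/10) + 10^(89.4/10) = 1.298e+09.
L_total = 10·log₁₀(1.298e+09) = 91.13 dB(A).

91.1 dB(A)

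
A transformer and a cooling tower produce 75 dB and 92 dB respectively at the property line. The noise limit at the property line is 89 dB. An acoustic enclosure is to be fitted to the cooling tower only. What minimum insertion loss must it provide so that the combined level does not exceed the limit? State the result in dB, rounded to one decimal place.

3.2 dB

Everything except the cooling tower sums to 10^(75/10) = 3.162e+07 in linear terms, 75.00 dB.
To meet 89 dB overall, the treated cooling tower may contribute at most 10^(89/10) − 3.162e+07 = 7.627e+08, i.e. 88.82 dB.
Required insertion loss = 92 − 88.82 = 3.18 dB.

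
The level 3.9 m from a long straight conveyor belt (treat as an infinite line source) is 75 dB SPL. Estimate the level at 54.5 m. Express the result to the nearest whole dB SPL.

64 dB SPL

For a line source, L₂ = L₁ − 10·log₁₀(r₂/r₁).
L₂ = 75 − 10·log₁₀(54.5/3.9) = 75 − 11.453 = 63.55 dB SPL.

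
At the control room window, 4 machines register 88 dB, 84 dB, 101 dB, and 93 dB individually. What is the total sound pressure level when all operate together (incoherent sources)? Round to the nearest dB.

For uncorrelated sources the intensities add, so convert each level to linear form, sum, and take 10·log₁₀ of the total.
Σ 10^(L/10) = 10^(88/10) + 10^(84/10) + 10^(101/10) + 10^(93/10) = 1.547e+10.
L_total = 10·log₁₀(1.547e+10) = 101.89 dB.

102 dB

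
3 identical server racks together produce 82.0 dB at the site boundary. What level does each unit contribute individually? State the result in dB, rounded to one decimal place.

Dividing the total intensity by 3 lowers the level by 10·log₁₀ 3 = 4.771 dB: L₁ = 82.0 − 4.771.

77.2 dB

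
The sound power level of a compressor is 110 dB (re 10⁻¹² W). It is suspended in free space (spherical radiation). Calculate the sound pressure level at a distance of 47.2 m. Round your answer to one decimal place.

L_p = L_w − 10·log₁₀(4π·r²) with r = 47.2 m.
4π·r² = 2.8e+04 m², 10·log₁₀ of that is 44.471 dB.
L_p = 110 − 44.471 = 65.53 dB.

65.5 dB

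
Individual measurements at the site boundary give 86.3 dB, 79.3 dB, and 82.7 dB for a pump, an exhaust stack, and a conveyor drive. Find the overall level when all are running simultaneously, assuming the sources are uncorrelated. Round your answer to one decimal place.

For uncorrelated sources the intensities add, so convert each level to linear form, sum, and take 10·log₁₀ of the total.
Σ 10^(L/10) = 10^(86.3/10) + 10^(79.3/10) + 10^(82.7/10) = 6.979e+08.
L_total = 10·log₁₀(6.979e+08) = 88.44 dB.

88.4 dB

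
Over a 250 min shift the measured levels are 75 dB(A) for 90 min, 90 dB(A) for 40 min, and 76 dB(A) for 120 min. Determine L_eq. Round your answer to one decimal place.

82.8 dB(A)

The energy average is taken in the linear domain: L_eq = 10·log₁₀[(Σ tᵢ·10^(Lᵢ/10))/T], T = 250 min.
Σ tᵢ·10^(Lᵢ/10) = 90·10^(75/10) + 40·10^(90/10) + 120·10^(76/10) = 4.762e+10.
L_eq = 10·log₁₀(4.762e+10/250) = 82.80 dB(A).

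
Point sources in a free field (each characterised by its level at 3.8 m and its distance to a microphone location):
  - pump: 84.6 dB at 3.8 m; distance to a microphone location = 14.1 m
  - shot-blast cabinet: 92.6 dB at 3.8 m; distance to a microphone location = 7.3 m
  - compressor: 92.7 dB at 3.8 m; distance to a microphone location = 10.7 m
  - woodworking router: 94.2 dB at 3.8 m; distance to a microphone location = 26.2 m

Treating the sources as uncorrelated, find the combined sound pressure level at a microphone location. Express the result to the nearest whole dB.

89 dB

Propagate each source to the receiver with L = L_ref − 20·log₁₀(r/r_ref), then add intensities.
pump: 84.6 − 20·log₁₀(14.1/3.8) = 84.6 − 11.39 = 73.21 dB.
shot-blast cabinet: 92.6 − 20·log₁₀(7.3/3.8) = 92.6 − 5.67 = 86.93 dB.
compressor: 92.7 − 20·log₁₀(10.7/3.8) = 92.7 − 8.99 = 83.71 dB.
woodworking router: 94.2 − 20·log₁₀(26.2/3.8) = 94.2 − 16.77 = 77.43 dB.
Σ 10^(L/10) = 8.042e+08 → L_total = 10·log₁₀(8.042e+08) = 89.05 dB.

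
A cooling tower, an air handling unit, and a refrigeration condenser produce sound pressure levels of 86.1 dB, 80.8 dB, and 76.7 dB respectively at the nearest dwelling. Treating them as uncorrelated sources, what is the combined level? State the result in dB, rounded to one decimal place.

Incoherent sources combine by intensity addition: L_total = 10·log₁₀(Σ 10^(L_i/10)).
Σ 10^(L/10) = 10^(86.1/10) + 10^(80.8/10) + 10^(76.7/10) = 5.744e+08.
L_total = 10·log₁₀(5.744e+08) = 87.59 dB.

87.6 dB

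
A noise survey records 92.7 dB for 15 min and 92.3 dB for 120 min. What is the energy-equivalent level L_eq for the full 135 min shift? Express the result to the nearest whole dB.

92 dB

L_eq = 10·log₁₀[(1/T)·Σ tᵢ·10^(Lᵢ/10)] with T = 135 min.
Σ tᵢ·10^(Lᵢ/10) = 15·10^(92.7/10) + 120·10^(92.3/10) = 2.317e+11.
L_eq = 10·log₁₀(2.317e+11/135) = 92.35 dB.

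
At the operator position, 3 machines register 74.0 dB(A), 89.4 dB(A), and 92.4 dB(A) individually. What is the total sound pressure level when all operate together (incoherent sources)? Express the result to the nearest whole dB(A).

94 dB(A)

Incoherent sources combine by intensity addition: L_total = 10·log₁₀(Σ 10^(L_i/10)).
Σ 10^(L/10) = 10^(74.0/10) + 10^(89.4/10) + 10^(92.4/10) = 2.634e+09.
L_total = 10·log₁₀(2.634e+09) = 94.21 dB(A).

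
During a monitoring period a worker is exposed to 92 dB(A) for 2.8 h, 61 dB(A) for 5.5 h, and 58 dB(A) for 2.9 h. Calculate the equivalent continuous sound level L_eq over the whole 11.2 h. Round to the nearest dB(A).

86 dB(A)

L_eq = 10·log₁₀[(1/T)·Σ tᵢ·10^(Lᵢ/10)] with T = 11.2 h.
Σ tᵢ·10^(Lᵢ/10) = 2.8·10^(92/10) + 5.5·10^(61/10) + 2.9·10^(58/10) = 4.446e+09.
L_eq = 10·log₁₀(4.446e+09/11.2) = 85.99 dB(A).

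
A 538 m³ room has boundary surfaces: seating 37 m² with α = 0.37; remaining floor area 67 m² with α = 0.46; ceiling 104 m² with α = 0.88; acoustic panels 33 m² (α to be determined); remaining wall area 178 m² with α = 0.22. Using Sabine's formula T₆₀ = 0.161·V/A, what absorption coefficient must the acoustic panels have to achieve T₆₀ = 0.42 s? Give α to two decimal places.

From T₆₀ = 0.161·V/A, the target T₆₀ = 0.42 s needs A = 0.161·538/0.42 = 206.23 m².
Absorption from the other surfaces = 37·0.37 + 67·0.46 + 104·0.88 + 178·0.22 = 175.19 m², so the acoustic panels must supply 31.04 m² over 33 m².
α = 31.04/33 = 0.941.

0.94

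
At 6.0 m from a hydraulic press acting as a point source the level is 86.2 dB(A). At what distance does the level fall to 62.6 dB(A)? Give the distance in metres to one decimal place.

Point-source spreading drops the level by 20·log₁₀(r₂/r₁); inverting, r₂/r₁ = 10^(ΔL/20).
r₂ = 6.0·10^((86.2−62.6)/20) = 6.0·10^(23.6/20) = 90.81 m.

90.8 m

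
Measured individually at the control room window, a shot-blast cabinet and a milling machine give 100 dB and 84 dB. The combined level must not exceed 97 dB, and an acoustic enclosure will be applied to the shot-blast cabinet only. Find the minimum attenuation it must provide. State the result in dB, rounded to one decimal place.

3.2 dB

The untreated sources together contribute 10^(84/10) = 2.512e+08, i.e. 84.00 dB.
To meet 97 dB overall, the treated shot-blast cabinet may contribute at most 10^(97/10) − 2.512e+08 = 4.761e+09, i.e. 96.78 dB.
So the shot-blast cabinet must be reduced from 100 to 96.78 dB: IL = 3.22 dB.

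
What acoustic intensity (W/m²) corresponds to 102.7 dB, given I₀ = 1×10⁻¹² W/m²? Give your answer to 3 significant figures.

I/I₀ = 10^(102.7/10) = 1.862e+10, so I = 1.862e+10 × 10⁻¹² W/m².

0.0186 W/m²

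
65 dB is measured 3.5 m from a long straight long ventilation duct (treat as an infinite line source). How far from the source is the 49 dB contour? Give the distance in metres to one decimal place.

139.3 m

For a line source L₁ − L₂ = 10·log₁₀(r₂/r₁), so r₂ = r₁·10^((L₁−L₂)/10).
r₂ = 3.5·10^((65−49)/10) = 3.5·10^(16.0/10) = 139.34 m.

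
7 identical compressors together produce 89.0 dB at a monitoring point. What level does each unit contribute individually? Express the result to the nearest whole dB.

7 equal contributions raise the level by 10·log₁₀ 7 = 8.451 dB, so each unit alone gives 89.0 − 8.451.

81 dB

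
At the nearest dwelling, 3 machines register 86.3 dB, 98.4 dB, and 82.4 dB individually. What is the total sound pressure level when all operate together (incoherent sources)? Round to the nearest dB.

Incoherent sources combine by intensity addition: L_total = 10·log₁₀(Σ 10^(L_i/10)).
Σ 10^(L/10) = 10^(86.3/10) + 10^(98.4/10) + 10^(82.4/10) = 7.519e+09.
L_total = 10·log₁₀(7.519e+09) = 98.76 dB.

99 dB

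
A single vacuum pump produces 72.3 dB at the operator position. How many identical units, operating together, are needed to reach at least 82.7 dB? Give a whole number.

N identical sources give L₁ + 10·log₁₀ N, so require 10·log₁₀ N ≥ 82.7 − 72.3 = 10.4 dB.
N ≥ 10^(10.4/10) = 10.965, so N = 11.

11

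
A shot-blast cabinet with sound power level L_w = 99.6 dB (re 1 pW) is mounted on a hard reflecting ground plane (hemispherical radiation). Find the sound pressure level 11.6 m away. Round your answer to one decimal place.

L_p = L_w − 10·log₁₀(2π·r²) with r = 11.6 m.
2π·r² = 845.5 m², 10·log₁₀ of that is 29.271 dB.
L_p = 99.6 − 29.271 = 70.33 dB.

70.3 dB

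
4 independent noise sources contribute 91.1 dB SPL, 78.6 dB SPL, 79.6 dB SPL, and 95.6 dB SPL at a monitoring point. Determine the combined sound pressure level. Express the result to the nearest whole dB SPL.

97 dB SPL

For uncorrelated sources the intensities add, so convert each level to linear form, sum, and take 10·log₁₀ of the total.
Σ 10^(L/10) = 10^(91.1/10) + 10^(78.6/10) + 10^(79.6/10) + 10^(95.6/10) = 5.083e+09.
L_total = 10·log₁₀(5.083e+09) = 97.06 dB SPL.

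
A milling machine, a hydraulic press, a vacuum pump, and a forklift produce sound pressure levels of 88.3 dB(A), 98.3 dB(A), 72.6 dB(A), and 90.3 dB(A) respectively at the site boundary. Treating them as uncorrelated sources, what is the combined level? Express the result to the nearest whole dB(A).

For uncorrelated sources the intensities add, so convert each level to linear form, sum, and take 10·log₁₀ of the total.
Σ 10^(L/10) = 10^(88.3/10) + 10^(98.3/10) + 10^(72.6/10) + 10^(90.3/10) = 8.527e+09.
L_total = 10·log₁₀(8.527e+09) = 99.31 dB(A).

99 dB(A)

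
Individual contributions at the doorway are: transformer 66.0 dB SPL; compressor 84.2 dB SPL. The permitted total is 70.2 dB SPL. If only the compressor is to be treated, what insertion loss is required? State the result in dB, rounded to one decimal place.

Everything except the compressor sums to 10^(66.0/10) = 3.981e+06 in linear terms, 66.00 dB SPL.
The limit corresponds to 10^(70.2/10) = 1.047e+07; subtracting the fixed part leaves 6.490e+06 for the compressor, i.e. 68.12 dB SPL.
Required insertion loss = 84.2 − 68.12 = 16.08 dB.

16.1 dB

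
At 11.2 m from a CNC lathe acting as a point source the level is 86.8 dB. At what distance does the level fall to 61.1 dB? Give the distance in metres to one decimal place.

The 25.7 dB drop corresponds to a distance ratio of 10^(25.7/20) for a point source.
r₂ = 11.2·10^((86.8−61.1)/20) = 11.2·10^(25.7/20) = 215.88 m.

215.9 m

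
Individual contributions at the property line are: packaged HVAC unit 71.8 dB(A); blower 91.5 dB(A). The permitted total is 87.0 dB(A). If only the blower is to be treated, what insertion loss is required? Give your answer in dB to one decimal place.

4.6 dB

The untreated sources together contribute 10^(71.8/10) = 1.514e+07, i.e. 71.80 dB(A).
To meet 87.0 dB(A) overall, the treated blower may contribute at most 10^(87.0/10) − 1.514e+07 = 4.861e+08, i.e. 86.87 dB(A).
Required insertion loss = 91.5 − 86.87 = 4.63 dB.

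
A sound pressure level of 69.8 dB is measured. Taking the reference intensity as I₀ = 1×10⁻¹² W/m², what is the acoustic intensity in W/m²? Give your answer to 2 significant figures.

I = I₀·10^(L/10) = 10⁻¹² × 10^(69.8/10) = 10^(-5.020).

9.5e-06 W/m²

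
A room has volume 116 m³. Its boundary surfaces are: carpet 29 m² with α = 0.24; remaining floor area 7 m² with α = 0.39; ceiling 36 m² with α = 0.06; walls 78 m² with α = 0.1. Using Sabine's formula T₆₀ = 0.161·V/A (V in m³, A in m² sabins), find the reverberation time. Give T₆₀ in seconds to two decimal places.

Summing Sᵢαᵢ: 29·0.24 + 7·0.39 + 36·0.06 + 78·0.1 = 19.65 m².
T₆₀ = 0.161 × 116 / 19.65 = 0.950 s.

0.95 s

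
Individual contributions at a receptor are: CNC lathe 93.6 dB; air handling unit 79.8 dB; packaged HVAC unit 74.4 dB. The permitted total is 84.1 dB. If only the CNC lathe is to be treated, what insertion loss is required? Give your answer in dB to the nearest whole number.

12 dB

Fixed contribution from the other sources: Σ 10^(L/10) = 10^(79.8/10) + 10^(74.4/10) = 1.230e+08 (80.90 dB).
The limit corresponds to 10^(84.1/10) = 2.570e+08; subtracting the fixed part leaves 1.340e+08 for the CNC lathe, i.e. 81.27 dB.
Required insertion loss = 93.6 − 81.27 = 12.33 dB.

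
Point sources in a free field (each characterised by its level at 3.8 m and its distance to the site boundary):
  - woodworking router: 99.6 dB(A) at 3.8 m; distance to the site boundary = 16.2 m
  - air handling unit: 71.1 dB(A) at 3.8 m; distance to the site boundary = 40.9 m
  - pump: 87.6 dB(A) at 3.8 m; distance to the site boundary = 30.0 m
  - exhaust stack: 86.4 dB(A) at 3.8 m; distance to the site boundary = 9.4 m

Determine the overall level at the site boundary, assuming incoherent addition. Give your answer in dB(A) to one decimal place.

87.7 dB(A)

Propagate each source to the receiver with L = L_ref − 20·log₁₀(r/r_ref), then add intensities.
woodworking router: 99.6 − 20·log₁₀(16.2/3.8) = 99.6 − 12.59 = 87.01 dB(A).
air handling unit: 71.1 − 20·log₁₀(40.9/3.8) = 71.1 − 20.64 = 50.46 dB(A).
pump: 87.6 − 20·log₁₀(30.0/3.8) = 87.6 − 17.95 = 69.65 dB(A).
exhaust stack: 86.4 − 20·log₁₀(9.4/3.8) = 86.4 − 7.87 = 78.53 dB(A).
Σ 10^(L/10) = 5.825e+08 → L_total = 10·log₁₀(5.825e+08) = 87.65 dB(A).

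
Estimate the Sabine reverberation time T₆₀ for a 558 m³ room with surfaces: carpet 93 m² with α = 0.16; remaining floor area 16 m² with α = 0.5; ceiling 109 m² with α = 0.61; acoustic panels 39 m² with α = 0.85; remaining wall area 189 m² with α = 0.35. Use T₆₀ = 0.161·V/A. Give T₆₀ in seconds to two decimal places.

0.48 s

A = Σ Sᵢαᵢ = 93·0.16 + 16·0.5 + 109·0.61 + 39·0.85 + 189·0.35 = 188.67 m².
T₆₀ = 0.161·V/A = 0.161·558/188.67 = 0.476 s.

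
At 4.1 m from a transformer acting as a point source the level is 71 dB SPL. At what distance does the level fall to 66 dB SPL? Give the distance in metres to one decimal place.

7.3 m

The 5.0 dB drop corresponds to a distance ratio of 10^(5.0/20) for a point source.
r₂ = 4.1·10^((71−66)/20) = 4.1·10^(5.0/20) = 7.29 m.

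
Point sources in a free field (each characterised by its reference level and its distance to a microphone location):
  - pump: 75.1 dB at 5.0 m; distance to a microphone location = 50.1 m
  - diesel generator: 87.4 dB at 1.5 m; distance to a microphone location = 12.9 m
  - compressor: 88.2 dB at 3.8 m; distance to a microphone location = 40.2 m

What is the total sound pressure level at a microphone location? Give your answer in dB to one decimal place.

First find each source's level at the receiver (point-source: −20·log₁₀(r/r_ref)), then combine on an intensity basis.
pump: 75.1 − 20·log₁₀(50.1/5.0) = 75.1 − 20.02 = 55.08 dB.
diesel generator: 87.4 − 20·log₁₀(12.9/1.5) = 87.4 − 18.69 = 68.71 dB.
compressor: 88.2 − 20·log₁₀(40.2/3.8) = 88.2 − 20.49 = 67.71 dB.
Σ 10^(L/10) = 1.366e+07 → L_total = 10·log₁₀(1.366e+07) = 71.35 dB.

71.4 dB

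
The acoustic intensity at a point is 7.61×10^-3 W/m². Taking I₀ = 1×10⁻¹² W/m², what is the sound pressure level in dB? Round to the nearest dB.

L = 10·log₁₀(I/I₀) = 10·log₁₀(7.61×10^-3/10⁻¹²) = 10·log₁₀(7.61×10^9).
L = 10·(0.8814 + 9) = 98.81 dB.

99 dB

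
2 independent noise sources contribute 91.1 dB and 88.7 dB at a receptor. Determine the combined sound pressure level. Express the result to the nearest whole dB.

Incoherent sources combine by intensity addition: L_total = 10·log₁₀(Σ 10^(L_i/10)).
Σ 10^(L/10) = 10^(91.1/10) + 10^(88.7/10) = 2.030e+09.
L_total = 10·log₁₀(2.030e+09) = 93.07 dB.

93 dB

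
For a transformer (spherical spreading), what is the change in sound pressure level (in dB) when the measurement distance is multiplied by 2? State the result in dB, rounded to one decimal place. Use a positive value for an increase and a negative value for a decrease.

-6.0 dB

A point source loses 6 dB per doubling of distance; generally ΔL = −20·log₁₀(r₂/r₁).
ΔL = −20·log₁₀(2) = -6.02 dB.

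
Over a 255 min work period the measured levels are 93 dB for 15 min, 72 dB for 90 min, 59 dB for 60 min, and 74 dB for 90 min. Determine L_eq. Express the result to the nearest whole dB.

81 dB

The energy average is taken in the linear domain: L_eq = 10·log₁₀[(Σ tᵢ·10^(Lᵢ/10))/T], T = 255 min.
Σ tᵢ·10^(Lᵢ/10) = 15·10^(93/10) + 90·10^(72/10) + 60·10^(59/10) + 90·10^(74/10) = 3.366e+10.
L_eq = 10·log₁₀(3.366e+10/255) = 81.21 dB.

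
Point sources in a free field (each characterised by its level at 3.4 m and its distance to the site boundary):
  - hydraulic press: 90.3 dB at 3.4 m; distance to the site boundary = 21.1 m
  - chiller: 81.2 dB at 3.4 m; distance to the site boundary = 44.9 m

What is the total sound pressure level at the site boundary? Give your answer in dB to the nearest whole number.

Propagate each source to the receiver with L = L_ref − 20·log₁₀(r/r_ref), then add intensities.
hydraulic press: 90.3 − 20·log₁₀(21.1/3.4) = 90.3 − 15.86 = 74.44 dB.
chiller: 81.2 − 20·log₁₀(44.9/3.4) = 81.2 − 22.42 = 58.78 dB.
Σ 10^(L/10) = 2.858e+07 → L_total = 10·log₁₀(2.858e+07) = 74.56 dB.

75 dB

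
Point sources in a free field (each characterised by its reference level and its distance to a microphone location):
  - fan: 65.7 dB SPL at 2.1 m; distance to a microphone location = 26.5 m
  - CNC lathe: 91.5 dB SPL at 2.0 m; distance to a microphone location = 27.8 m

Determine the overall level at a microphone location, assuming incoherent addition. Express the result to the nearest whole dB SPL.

First find each source's level at the receiver (point-source: −20·log₁₀(r/r_ref)), then combine on an intensity basis.
fan: 65.7 − 20·log₁₀(26.5/2.1) = 65.7 − 22.02 = 43.68 dB SPL.
CNC lathe: 91.5 − 20·log₁₀(27.8/2.0) = 91.5 − 22.86 = 68.64 dB SPL.
Σ 10^(L/10) = 7.334e+06 → L_total = 10·log₁₀(7.334e+06) = 68.65 dB SPL.

69 dB SPL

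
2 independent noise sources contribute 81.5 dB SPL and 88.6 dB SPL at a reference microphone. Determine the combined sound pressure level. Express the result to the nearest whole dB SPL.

89 dB SPL

Incoherent sources combine by intensity addition: L_total = 10·log₁₀(Σ 10^(L_i/10)).
Σ 10^(L/10) = 10^(81.5/10) + 10^(88.6/10) = 8.657e+08.
L_total = 10·log₁₀(8.657e+08) = 89.37 dB SPL.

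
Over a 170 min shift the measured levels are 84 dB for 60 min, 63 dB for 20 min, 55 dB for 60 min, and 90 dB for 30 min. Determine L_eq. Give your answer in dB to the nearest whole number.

84 dB

Weight each interval's intensity by its duration and average over T = 170 min:
Σ tᵢ·10^(Lᵢ/10) = 60·10^(84/10) + 20·10^(63/10) + 60·10^(55/10) + 30·10^(90/10) = 4.513e+10.
L_eq = 10·log₁₀(4.513e+10/170) = 84.24 dB.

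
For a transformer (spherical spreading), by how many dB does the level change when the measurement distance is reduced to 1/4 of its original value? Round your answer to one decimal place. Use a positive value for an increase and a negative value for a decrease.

+12.0 dB

With spherical spreading the level changes by −20·log₁₀(r₂/r₁).
ΔL = −20·log₁₀(0.25) = +12.04 dB.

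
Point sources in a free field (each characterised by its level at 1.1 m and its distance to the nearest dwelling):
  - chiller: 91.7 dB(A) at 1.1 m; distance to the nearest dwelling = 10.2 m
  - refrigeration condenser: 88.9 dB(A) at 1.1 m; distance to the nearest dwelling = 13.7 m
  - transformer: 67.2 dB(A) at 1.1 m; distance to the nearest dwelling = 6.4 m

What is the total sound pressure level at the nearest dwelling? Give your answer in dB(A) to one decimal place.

73.5 dB(A)

First find each source's level at the receiver (point-source: −20·log₁₀(r/r_ref)), then combine on an intensity basis.
chiller: 91.7 − 20·log₁₀(10.2/1.1) = 91.7 − 19.34 = 72.36 dB(A).
refrigeration condenser: 88.9 − 20·log₁₀(13.7/1.1) = 88.9 − 21.91 = 66.99 dB(A).
transformer: 67.2 − 20·log₁₀(6.4/1.1) = 67.2 − 15.30 = 51.90 dB(A).
Σ 10^(L/10) = 2.236e+07 → L_total = 10·log₁₀(2.236e+07) = 73.50 dB(A).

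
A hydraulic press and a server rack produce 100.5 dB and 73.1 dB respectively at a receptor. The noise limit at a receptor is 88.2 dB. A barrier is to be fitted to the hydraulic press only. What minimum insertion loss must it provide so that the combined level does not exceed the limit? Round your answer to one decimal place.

The untreated sources together contribute 10^(73.1/10) = 2.042e+07, i.e. 73.10 dB.
To meet 88.2 dB overall, the treated hydraulic press may contribute at most 10^(88.2/10) − 2.042e+07 = 6.403e+08, i.e. 88.06 dB.
Required insertion loss = 100.5 − 88.06 = 12.44 dB.

12.4 dB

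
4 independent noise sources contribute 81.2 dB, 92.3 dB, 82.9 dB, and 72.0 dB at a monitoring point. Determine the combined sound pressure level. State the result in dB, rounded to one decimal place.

For uncorrelated sources the intensities add, so convert each level to linear form, sum, and take 10·log₁₀ of the total.
Σ 10^(L/10) = 10^(81.2/10) + 10^(92.3/10) + 10^(82.9/10) + 10^(72.0/10) = 2.041e+09.
L_total = 10·log₁₀(2.041e+09) = 93.10 dB.

93.1 dB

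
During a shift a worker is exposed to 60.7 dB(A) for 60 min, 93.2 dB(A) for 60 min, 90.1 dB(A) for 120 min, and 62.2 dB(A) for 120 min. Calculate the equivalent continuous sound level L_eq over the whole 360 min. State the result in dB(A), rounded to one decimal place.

Weight each interval's intensity by its duration and average over T = 360 min:
Σ tᵢ·10^(Lᵢ/10) = 60·10^(60.7/10) + 60·10^(93.2/10) + 120·10^(90.1/10) + 120·10^(62.2/10) = 2.484e+11.
L_eq = 10·log₁₀(2.484e+11/360) = 88.39 dB(A).

88.4 dB(A)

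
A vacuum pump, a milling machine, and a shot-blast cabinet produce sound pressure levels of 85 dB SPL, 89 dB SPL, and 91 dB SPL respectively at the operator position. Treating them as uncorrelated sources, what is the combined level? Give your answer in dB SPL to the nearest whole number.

Incoherent sources combine by intensity addition: L_total = 10·log₁₀(Σ 10^(L_i/10)).
Σ 10^(L/10) = 10^(85/10) + 10^(89/10) + 10^(91/10) = 2.369e+09.
L_total = 10·log₁₀(2.369e+09) = 93.75 dB SPL.

94 dB SPL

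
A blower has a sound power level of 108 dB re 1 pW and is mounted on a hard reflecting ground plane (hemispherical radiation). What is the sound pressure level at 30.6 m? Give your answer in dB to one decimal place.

The power spreads over a hemisphere of area 2π·r², so L_p = L_w − 10·log₁₀(2π·r²).
2π·r² = 5883 m², 10·log₁₀ of that is 37.696 dB.
L_p = 108 − 37.696 = 70.30 dB.

70.3 dB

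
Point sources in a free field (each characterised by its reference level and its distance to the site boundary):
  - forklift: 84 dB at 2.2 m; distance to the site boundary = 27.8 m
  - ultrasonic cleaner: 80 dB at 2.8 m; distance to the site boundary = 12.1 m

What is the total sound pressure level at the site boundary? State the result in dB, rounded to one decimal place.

First find each source's level at the receiver (point-source: −20·log₁₀(r/r_ref)), then combine on an intensity basis.
forklift: 84 − 20·log₁₀(27.8/2.2) = 84 − 22.03 = 61.97 dB.
ultrasonic cleaner: 80 − 20·log₁₀(12.1/2.8) = 80 − 12.71 = 67.29 dB.
Σ 10^(L/10) = 6.928e+06 → L_total = 10·log₁₀(6.928e+06) = 68.41 dB.

68.4 dB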